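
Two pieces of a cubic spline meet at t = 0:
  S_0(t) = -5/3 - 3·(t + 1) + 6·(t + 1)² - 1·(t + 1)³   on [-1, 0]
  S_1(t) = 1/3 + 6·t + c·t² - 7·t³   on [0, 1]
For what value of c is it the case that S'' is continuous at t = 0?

S_0''(t) = 12 - 6·(t + 1), so S_0''(0) = 6. On the right, S_1''(0) = 2c, so c = 3.

3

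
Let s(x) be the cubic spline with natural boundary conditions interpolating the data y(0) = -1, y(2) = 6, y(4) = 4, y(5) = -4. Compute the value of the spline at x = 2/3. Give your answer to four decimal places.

1.6835

Let m_i = s''(x_i). Step sizes h_i = 2, 2, 1; slopes of the chords Δ_i = (y_(i+1) - y_i)/h_i = 7/2, -1, -8.
  2·m_0 + 8·m_1 + 2·m_2 = 6(Δ_1 - Δ_0) = -27
  2·m_1 + 6·m_2 + 1·m_3 = 6(Δ_2 - Δ_1) = -42
Natural end conditions: m_0 = m_3 = 0.
Forward elimination and back-substitution give m_0 = 0, m_1 = -39/22, m_2 = -141/22, m_3 = 0.
On [0, 2], s(x) = -1 + 45/11·x + 0·x² - 13/88·x³.
With x = 2/3: s(2/3) = 500/297.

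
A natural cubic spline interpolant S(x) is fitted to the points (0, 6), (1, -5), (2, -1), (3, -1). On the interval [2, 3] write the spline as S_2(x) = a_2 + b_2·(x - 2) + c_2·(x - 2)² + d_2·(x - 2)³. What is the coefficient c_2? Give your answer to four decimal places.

Put σ_i = S'' at the i-th knot. Here h = (1, 1, 1) and Δ = (-11, 4, 0), so the interior equations h_(i-1)·σ_(i-1) + 2(h_(i-1)+h_i)·σ_i + h_i·σ_(i+1) = 6(Δ_i − Δ_(i-1)) read
  1·σ_0 + 4·σ_1 + 1·σ_2 = 6(Δ_1 - Δ_0) = 90
  1·σ_1 + 4·σ_2 + 1·σ_3 = 6(Δ_2 - Δ_1) = -24
Natural end conditions: σ_0 = σ_3 = 0.
Forward elimination and back-substitution give σ_0 = 0, σ_1 = 128/5, σ_2 = -62/5, σ_3 = 0.
On [2, 3], with S_2(x) = a_2 + b_2·(x - 2) + c_2·(x - 2)² + d_2·(x - 2)³: c_2 = σ_2/2 = -31/5, d_2 = (σ_3 - σ_2)/(6h_2) = 31/15, b_2 = Δ_2 - h_2(2σ_2 + σ_3)/6 = 62/15.

-6.2000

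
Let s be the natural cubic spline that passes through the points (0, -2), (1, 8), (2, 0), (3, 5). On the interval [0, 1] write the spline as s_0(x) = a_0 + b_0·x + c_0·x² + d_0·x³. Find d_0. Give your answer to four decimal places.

-5.6667

Put σ_i = s'' at the i-th knot. Here h = (1, 1, 1) and Δ = (10, -8, 5), so the interior equations h_(i-1)·σ_(i-1) + 2(h_(i-1)+h_i)·σ_i + h_i·σ_(i+1) = 6(Δ_i − Δ_(i-1)) read
  1·σ_0 + 4·σ_1 + 1·σ_2 = 6(Δ_1 - Δ_0) = -108
  1·σ_1 + 4·σ_2 + 1·σ_3 = 6(Δ_2 - Δ_1) = 78
Natural end conditions: σ_0 = σ_3 = 0.
Hence σ_0 = 0, σ_1 = -34, σ_2 = 28, σ_3 = 0.
On [0, 1], with s_0(x) = a_0 + b_0·x + c_0·x² + d_0·x³: c_0 = σ_0/2 = 0, d_0 = (σ_1 - σ_0)/(6h_0) = -17/3, b_0 = Δ_0 - h_0(2σ_0 + σ_1)/6 = 47/3.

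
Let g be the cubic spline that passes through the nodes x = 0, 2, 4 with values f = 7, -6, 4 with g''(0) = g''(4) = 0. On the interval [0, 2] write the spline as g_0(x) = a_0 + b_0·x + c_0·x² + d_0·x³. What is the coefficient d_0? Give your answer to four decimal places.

0.7188

Let σ_i = g''(x_i). Step sizes h_i = 2, 2; slopes of the chords Δ_i = (y_(i+1) - y_i)/h_i = -13/2, 5.
  2·σ_0 + 8·σ_1 + 2·σ_2 = 6(Δ_1 - Δ_0) = 69
Natural end conditions: σ_0 = σ_2 = 0.
Hence σ_0 = 0, σ_1 = 69/8, σ_2 = 0.
On [0, 2], with g_0(x) = a_0 + b_0·x + c_0·x² + d_0·x³: c_0 = σ_0/2 = 0, d_0 = (σ_1 - σ_0)/(6h_0) = 23/32, b_0 = Δ_0 - h_0(2σ_0 + σ_1)/6 = -75/8.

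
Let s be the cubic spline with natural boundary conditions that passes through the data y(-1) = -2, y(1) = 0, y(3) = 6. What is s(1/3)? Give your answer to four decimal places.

-1.0370

Put σ_i = s'' at the i-th knot. Here h = (2, 2) and Δ = (1, 3), so the interior equations h_(i-1)·σ_(i-1) + 2(h_(i-1)+h_i)·σ_i + h_i·σ_(i+1) = 6(Δ_i − Δ_(i-1)) read
  2·σ_0 + 8·σ_1 + 2·σ_2 = 6(Δ_1 - Δ_0) = 12
Natural end conditions: σ_0 = σ_2 = 0.
Hence σ_0 = 0, σ_1 = 3/2, σ_2 = 0.
On [-1, 1], s(t) = -2 + 1/2·(t + 1) + 0·(t + 1)² + 1/8·(t + 1)³.
With (t + 1) = 4/3: s(1/3) = -28/27.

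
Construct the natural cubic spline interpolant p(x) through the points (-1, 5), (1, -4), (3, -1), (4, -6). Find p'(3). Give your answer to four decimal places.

-2.0909

With M_i denoting the second derivative at x_i, h_i = 2, 2, 1, and Δ_i = (y_(i+1) − y_i)/h_i = -9/2, 3/2, -5:
  2·M_0 + 8·M_1 + 2·M_2 = 6(Δ_1 - Δ_0) = 36
  2·M_1 + 6·M_2 + 1·M_3 = 6(Δ_2 - Δ_1) = -39
Natural end conditions: M_0 = M_3 = 0.
Forward elimination and back-substitution give M_0 = 0, M_1 = 147/22, M_2 = -96/11, M_3 = 0.
On [3, 4], p'(x) = b_2 + 2c_2·(x - 3) + 3d_2·(x - 3)² with b_2 = Δ_2 - h_2(2M_2 + M_3)/6 = -23/11, c_2 = M_2/2 = -48/11, d_2 = (M_3 - M_2)/(6h_2) = 16/11. So p'(3) = -23/11.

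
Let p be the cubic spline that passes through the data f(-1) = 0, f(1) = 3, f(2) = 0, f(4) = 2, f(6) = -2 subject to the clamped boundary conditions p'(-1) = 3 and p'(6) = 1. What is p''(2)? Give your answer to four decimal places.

6.9262

Let m_i = p''(x_i). Step sizes h_i = 2, 1, 2, 2; slopes of the chords Δ_i = (y_(i+1) - y_i)/h_i = 3/2, -3, 1, -2.
  2·m_0 + 6·m_1 + 1·m_2 = 6(Δ_1 - Δ_0) = -27
  1·m_1 + 6·m_2 + 2·m_3 = 6(Δ_2 - Δ_1) = 24
  2·m_2 + 8·m_3 + 2·m_4 = 6(Δ_3 - Δ_2) = -18
Clamped end conditions give two more equations: 2h_0·m_0 + h_0·m_1 = 6(Δ_0 - p'(-1)) = -9 and h_3·m_3 + 2h_3·m_4 = 6(p'(6) - Δ_3) = 18.
Forward elimination and back-substitution give m_0 = 169/244, m_1 = -359/61, m_2 = 845/122, m_3 = -356/61, m_4 = 905/122.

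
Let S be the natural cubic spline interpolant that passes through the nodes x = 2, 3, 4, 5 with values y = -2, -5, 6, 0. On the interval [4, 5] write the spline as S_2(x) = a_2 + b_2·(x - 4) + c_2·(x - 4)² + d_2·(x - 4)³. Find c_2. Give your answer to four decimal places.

Let σ_i = S''(x_i). Step sizes h_i = 1, 1, 1; slopes of the chords Δ_i = (y_(i+1) - y_i)/h_i = -3, 11, -6.
  1·σ_0 + 4·σ_1 + 1·σ_2 = 6(Δ_1 - Δ_0) = 84
  1·σ_1 + 4·σ_2 + 1·σ_3 = 6(Δ_2 - Δ_1) = -102
Natural end conditions: σ_0 = σ_3 = 0.
Hence σ_0 = 0, σ_1 = 146/5, σ_2 = -164/5, σ_3 = 0.
On [4, 5], with S_2(x) = a_2 + b_2·(x - 4) + c_2·(x - 4)² + d_2·(x - 4)³: c_2 = σ_2/2 = -82/5, d_2 = (σ_3 - σ_2)/(6h_2) = 82/15, b_2 = Δ_2 - h_2(2σ_2 + σ_3)/6 = 74/15.

-16.4000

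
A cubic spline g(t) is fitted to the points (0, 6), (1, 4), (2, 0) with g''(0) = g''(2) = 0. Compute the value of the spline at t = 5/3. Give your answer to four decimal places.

Put M_i = g'' at the i-th knot. Here h = (1, 1) and Δ = (-2, -4), so the interior equations h_(i-1)·M_(i-1) + 2(h_(i-1)+h_i)·M_i + h_i·M_(i+1) = 6(Δ_i − Δ_(i-1)) read
  1·M_0 + 4·M_1 + 1·M_2 = 6(Δ_1 - Δ_0) = -12
Natural end conditions: M_0 = M_2 = 0.
Hence M_0 = 0, M_1 = -3, M_2 = 0.
On [1, 2], g(t) = 4 - 3·(t - 1) - 3/2·(t - 1)² + 1/2·(t - 1)³.
With (t - 1) = 2/3: g(5/3) = 40/27.

1.4815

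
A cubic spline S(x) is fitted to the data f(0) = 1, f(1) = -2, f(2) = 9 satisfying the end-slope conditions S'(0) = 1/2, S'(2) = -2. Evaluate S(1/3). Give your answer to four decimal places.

-0.1759

Let m_i = S''(x_i). Step sizes h_i = 1, 1; slopes of the chords Δ_i = (y_(i+1) - y_i)/h_i = -3, 11.
  1·m_0 + 4·m_1 + 1·m_2 = 6(Δ_1 - Δ_0) = 84
Clamped end conditions give two more equations: 2h_0·m_0 + h_0·m_1 = 6(Δ_0 - S'(0)) = -21 and h_1·m_1 + 2h_1·m_2 = 6(S'(2) - Δ_1) = -78.
Solving: m_0 = -131/4, m_1 = 89/2, m_2 = -245/4.
On [0, 1], S(x) = 1 + 1/2·x - 131/8·x² + 103/8·x³.
With x = 1/3: S(1/3) = -19/108.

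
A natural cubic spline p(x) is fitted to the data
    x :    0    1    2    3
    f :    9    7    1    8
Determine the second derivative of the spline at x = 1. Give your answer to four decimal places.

Write M_i for p''(x_i). With h_i = 1, 1, 1 and divided differences Δ_i = -2, -6, 7, the continuity of p' gives the tridiagonal system
  1·M_0 + 4·M_1 + 1·M_2 = 6(Δ_1 - Δ_0) = -24
  1·M_1 + 4·M_2 + 1·M_3 = 6(Δ_2 - Δ_1) = 78
Natural end conditions: M_0 = M_3 = 0.
Forward elimination and back-substitution give M_0 = 0, M_1 = -58/5, M_2 = 112/5, M_3 = 0.

-11.6000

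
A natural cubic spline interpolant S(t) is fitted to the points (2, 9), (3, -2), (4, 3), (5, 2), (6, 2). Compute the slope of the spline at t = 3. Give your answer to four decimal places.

With M_i denoting the second derivative at x_i, h_i = 1, 1, 1, 1, and Δ_i = (y_(i+1) − y_i)/h_i = -11, 5, -1, 0:
  1·M_0 + 4·M_1 + 1·M_2 = 6(Δ_1 - Δ_0) = 96
  1·M_1 + 4·M_2 + 1·M_3 = 6(Δ_2 - Δ_1) = -36
  1·M_2 + 4·M_3 + 1·M_4 = 6(Δ_3 - Δ_2) = 6
Natural end conditions: M_0 = M_4 = 0.
Solving the tridiagonal system: M_0 = 0, M_1 = 795/28, M_2 = -123/7, M_3 = 165/28, M_4 = 0.
On [3, 4], S'(t) = b_1 + 2c_1·(t - 3) + 3d_1·(t - 3)² with b_1 = Δ_1 - h_1(2M_1 + M_2)/6 = -43/28, c_1 = M_1/2 = 795/56, d_1 = (M_2 - M_1)/(6h_1) = -429/56. So S'(3) = -43/28.

-1.5357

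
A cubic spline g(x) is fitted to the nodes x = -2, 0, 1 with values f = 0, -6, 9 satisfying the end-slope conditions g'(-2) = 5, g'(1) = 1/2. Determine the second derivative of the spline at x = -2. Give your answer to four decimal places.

Write σ_i for g''(x_i). With h_i = 2, 1 and divided differences Δ_i = -3, 15, the continuity of g' gives the tridiagonal system
  2·σ_0 + 6·σ_1 + 1·σ_2 = 6(Δ_1 - Δ_0) = 108
Clamped end conditions give two more equations: 2h_0·σ_0 + h_0·σ_1 = 6(Δ_0 - g'(-2)) = -48 and h_1·σ_1 + 2h_1·σ_2 = 6(g'(1) - Δ_1) = -87.
Solving: σ_0 = -63/2, σ_1 = 39, σ_2 = -63.

-31.5000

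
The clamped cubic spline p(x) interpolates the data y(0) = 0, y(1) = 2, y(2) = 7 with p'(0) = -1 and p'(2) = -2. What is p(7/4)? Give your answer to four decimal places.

With M_i denoting the second derivative at x_i, h_i = 1, 1, and Δ_i = (y_(i+1) − y_i)/h_i = 2, 5:
  1·M_0 + 4·M_1 + 1·M_2 = 6(Δ_1 - Δ_0) = 18
Clamped end conditions give two more equations: 2h_0·M_0 + h_0·M_1 = 6(Δ_0 - p'(0)) = 18 and h_1·M_1 + 2h_1·M_2 = 6(p'(2) - Δ_1) = -42.
Solving: M_0 = 4, M_1 = 10, M_2 = -26.
On [1, 2], p(x) = 2 + 6·(x - 1) + 5·(x - 1)² - 6·(x - 1)³.
With (x - 1) = 3/4: p(7/4) = 217/32.

6.7813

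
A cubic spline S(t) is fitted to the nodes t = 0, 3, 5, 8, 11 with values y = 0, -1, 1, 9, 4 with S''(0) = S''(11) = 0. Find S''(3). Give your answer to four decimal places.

0.4633

Put σ_i = S'' at the i-th knot. Here h = (3, 2, 3, 3) and Δ = (-1/3, 1, 8/3, -5/3), so the interior equations h_(i-1)·σ_(i-1) + 2(h_(i-1)+h_i)·σ_i + h_i·σ_(i+1) = 6(Δ_i − Δ_(i-1)) read
  3·σ_0 + 10·σ_1 + 2·σ_2 = 6(Δ_1 - Δ_0) = 8
  2·σ_1 + 10·σ_2 + 3·σ_3 = 6(Δ_2 - Δ_1) = 10
  3·σ_2 + 12·σ_3 + 3·σ_4 = 6(Δ_3 - Δ_2) = -26
Natural end conditions: σ_0 = σ_4 = 0.
Forward elimination and back-substitution give σ_0 = 0, σ_1 = 82/177, σ_2 = 298/177, σ_3 = -458/177, σ_4 = 0.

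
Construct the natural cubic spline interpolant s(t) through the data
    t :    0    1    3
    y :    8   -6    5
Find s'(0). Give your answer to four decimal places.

-17.2500

With M_i denoting the second derivative at x_i, h_i = 1, 2, and Δ_i = (y_(i+1) − y_i)/h_i = -14, 11/2:
  1·M_0 + 6·M_1 + 2·M_2 = 6(Δ_1 - Δ_0) = 117
Natural end conditions: M_0 = M_2 = 0.
Solving the tridiagonal system: M_0 = 0, M_1 = 39/2, M_2 = 0.
On [0, 1], s'(t) = b_0 + 2c_0·t + 3d_0·t² with b_0 = Δ_0 - h_0(2M_0 + M_1)/6 = -69/4, c_0 = M_0/2 = 0, d_0 = (M_1 - M_0)/(6h_0) = 13/4. So s'(0) = -69/4.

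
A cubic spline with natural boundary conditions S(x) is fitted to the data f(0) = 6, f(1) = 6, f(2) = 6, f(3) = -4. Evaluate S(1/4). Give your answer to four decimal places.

Put M_i = S'' at the i-th knot. Here h = (1, 1, 1) and Δ = (0, 0, -10), so the interior equations h_(i-1)·M_(i-1) + 2(h_(i-1)+h_i)·M_i + h_i·M_(i+1) = 6(Δ_i − Δ_(i-1)) read
  1·M_0 + 4·M_1 + 1·M_2 = 6(Δ_1 - Δ_0) = 0
  1·M_1 + 4·M_2 + 1·M_3 = 6(Δ_2 - Δ_1) = -60
Natural end conditions: M_0 = M_3 = 0.
Solving the tridiagonal system: M_0 = 0, M_1 = 4, M_2 = -16, M_3 = 0.
On [0, 1], S(x) = 6 - 2/3·x + 0·x² + 2/3·x³.
With x = 1/4: S(1/4) = 187/32.

5.8438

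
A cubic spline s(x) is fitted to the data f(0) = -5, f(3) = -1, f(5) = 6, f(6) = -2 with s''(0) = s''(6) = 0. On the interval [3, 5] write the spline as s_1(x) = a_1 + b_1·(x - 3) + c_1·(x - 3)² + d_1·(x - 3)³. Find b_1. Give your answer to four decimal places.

Put m_i = s'' at the i-th knot. Here h = (3, 2, 1) and Δ = (4/3, 7/2, -8), so the interior equations h_(i-1)·m_(i-1) + 2(h_(i-1)+h_i)·m_i + h_i·m_(i+1) = 6(Δ_i − Δ_(i-1)) read
  3·m_0 + 10·m_1 + 2·m_2 = 6(Δ_1 - Δ_0) = 13
  2·m_1 + 6·m_2 + 1·m_3 = 6(Δ_2 - Δ_1) = -69
Natural end conditions: m_0 = m_3 = 0.
Hence m_0 = 0, m_1 = 27/7, m_2 = -179/14, m_3 = 0.
On [3, 5], with s_1(x) = a_1 + b_1·(x - 3) + c_1·(x - 3)² + d_1·(x - 3)³: c_1 = m_1/2 = 27/14, d_1 = (m_2 - m_1)/(6h_1) = -233/168, b_1 = Δ_1 - h_1(2m_1 + m_2)/6 = 109/21.

5.1905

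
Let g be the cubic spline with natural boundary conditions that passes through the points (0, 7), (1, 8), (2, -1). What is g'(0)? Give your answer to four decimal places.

3.5000

With σ_i denoting the second derivative at x_i, h_i = 1, 1, and Δ_i = (y_(i+1) − y_i)/h_i = 1, -9:
  1·σ_0 + 4·σ_1 + 1·σ_2 = 6(Δ_1 - Δ_0) = -60
Natural end conditions: σ_0 = σ_2 = 0.
Solving the tridiagonal system: σ_0 = 0, σ_1 = -15, σ_2 = 0.
On [0, 1], g'(x) = b_0 + 2c_0·x + 3d_0·x² with b_0 = Δ_0 - h_0(2σ_0 + σ_1)/6 = 7/2, c_0 = σ_0/2 = 0, d_0 = (σ_1 - σ_0)/(6h_0) = -5/2. So g'(0) = 7/2.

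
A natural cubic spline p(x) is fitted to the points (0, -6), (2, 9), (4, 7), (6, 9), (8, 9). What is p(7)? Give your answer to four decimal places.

Write m_i for p''(x_i). With h_i = 2, 2, 2, 2 and divided differences Δ_i = 15/2, -1, 1, 0, the continuity of p' gives the tridiagonal system
  2·m_0 + 8·m_1 + 2·m_2 = 6(Δ_1 - Δ_0) = -51
  2·m_1 + 8·m_2 + 2·m_3 = 6(Δ_2 - Δ_1) = 12
  2·m_2 + 8·m_3 + 2·m_4 = 6(Δ_3 - Δ_2) = -6
Natural end conditions: m_0 = m_4 = 0.
Solving the tridiagonal system: m_0 = 0, m_1 = -117/16, m_2 = 15/4, m_3 = -27/16, m_4 = 0.
On [6, 8], p(x) = 9 + 9/8·(x - 6) - 27/32·(x - 6)² + 9/64·(x - 6)³.
With (x - 6) = 1: p(7) = 603/64.

9.4219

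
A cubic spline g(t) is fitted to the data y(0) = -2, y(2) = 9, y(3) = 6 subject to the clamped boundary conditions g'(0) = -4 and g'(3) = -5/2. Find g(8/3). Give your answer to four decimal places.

7.2407

With m_i denoting the second derivative at x_i, h_i = 2, 1, and Δ_i = (y_(i+1) − y_i)/h_i = 11/2, -3:
  2·m_0 + 6·m_1 + 1·m_2 = 6(Δ_1 - Δ_0) = -51
Clamped end conditions give two more equations: 2h_0·m_0 + h_0·m_1 = 6(Δ_0 - g'(0)) = 57 and h_1·m_1 + 2h_1·m_2 = 6(g'(3) - Δ_1) = 3.
Solving the tridiagonal system: m_0 = 93/4, m_1 = -18, m_2 = 21/2.
On [2, 3], g(t) = 9 + 5/4·(t - 2) - 9·(t - 2)² + 19/4·(t - 2)³.
With (t - 2) = 2/3: g(8/3) = 391/54.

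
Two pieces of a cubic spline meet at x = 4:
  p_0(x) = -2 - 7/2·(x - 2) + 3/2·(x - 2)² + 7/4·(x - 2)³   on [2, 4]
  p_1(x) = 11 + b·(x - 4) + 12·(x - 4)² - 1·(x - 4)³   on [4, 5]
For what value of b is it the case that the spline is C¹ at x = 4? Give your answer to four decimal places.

p_0'(x) = -7/2 + 3·(x - 2) + 21/4·(x - 2)², so p_0'(4) = 47/2. On the right, p_1'(4) = b, so b = 47/2.

23.5000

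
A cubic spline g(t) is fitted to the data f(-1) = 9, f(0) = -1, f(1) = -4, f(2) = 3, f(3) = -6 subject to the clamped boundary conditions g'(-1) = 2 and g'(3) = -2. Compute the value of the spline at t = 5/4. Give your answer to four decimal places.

Let M_i = g''(x_i). Step sizes h_i = 1, 1, 1, 1; slopes of the chords Δ_i = (y_(i+1) - y_i)/h_i = -10, -3, 7, -9.
  1·M_0 + 4·M_1 + 1·M_2 = 6(Δ_1 - Δ_0) = 42
  1·M_1 + 4·M_2 + 1·M_3 = 6(Δ_2 - Δ_1) = 60
  1·M_2 + 4·M_3 + 1·M_4 = 6(Δ_3 - Δ_2) = -96
Clamped end conditions give two more equations: 2h_0·M_0 + h_0·M_1 = 6(Δ_0 - g'(-1)) = -72 and h_3·M_3 + 2h_3·M_4 = 6(g'(3) - Δ_3) = 42.
Forward elimination and back-substitution give M_0 = -1237/28, M_1 = 229/14, M_2 = 83/4, M_3 = -551/14, M_4 = 1139/28.
On [1, 2], g(t) = -4 + 93/14·(t - 1) + 83/8·(t - 1)² - 561/56·(t - 1)³.
With (t - 1) = 1/4: g(5/4) = -6621/3584.

-1.8474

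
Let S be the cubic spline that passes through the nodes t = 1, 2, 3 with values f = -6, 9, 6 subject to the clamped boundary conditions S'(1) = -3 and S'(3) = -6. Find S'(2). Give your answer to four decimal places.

With M_i denoting the second derivative at x_i, h_i = 1, 1, and Δ_i = (y_(i+1) − y_i)/h_i = 15, -3:
  1·M_0 + 4·M_1 + 1·M_2 = 6(Δ_1 - Δ_0) = -108
Clamped end conditions give two more equations: 2h_0·M_0 + h_0·M_1 = 6(Δ_0 - S'(1)) = 108 and h_1·M_1 + 2h_1·M_2 = 6(S'(3) - Δ_1) = -18.
Solving the tridiagonal system: M_0 = 159/2, M_1 = -51, M_2 = 33/2.
On [2, 3], S'(t) = b_1 + 2c_1·(t - 2) + 3d_1·(t - 2)² with b_1 = Δ_1 - h_1(2M_1 + M_2)/6 = 45/4, c_1 = M_1/2 = -51/2, d_1 = (M_2 - M_1)/(6h_1) = 45/4. So S'(2) = 45/4.

11.2500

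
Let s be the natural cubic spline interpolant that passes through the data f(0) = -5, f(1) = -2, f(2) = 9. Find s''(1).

12

With M_i denoting the second derivative at x_i, h_i = 1, 1, and Δ_i = (y_(i+1) − y_i)/h_i = 3, 11:
  1·M_0 + 4·M_1 + 1·M_2 = 6(Δ_1 - Δ_0) = 48
Natural end conditions: M_0 = M_2 = 0.
Solving the tridiagonal system: M_0 = 0, M_1 = 12, M_2 = 0.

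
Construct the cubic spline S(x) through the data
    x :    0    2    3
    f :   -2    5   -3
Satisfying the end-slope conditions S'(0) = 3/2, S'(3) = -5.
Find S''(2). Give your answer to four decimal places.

Write M_i for S''(x_i). With h_i = 2, 1 and divided differences Δ_i = 7/2, -8, the continuity of S' gives the tridiagonal system
  2·M_0 + 6·M_1 + 1·M_2 = 6(Δ_1 - Δ_0) = -69
Clamped end conditions give two more equations: 2h_0·M_0 + h_0·M_1 = 6(Δ_0 - S'(0)) = 12 and h_1·M_1 + 2h_1·M_2 = 6(S'(3) - Δ_1) = 18.
Solving: M_0 = 37/3, M_1 = -56/3, M_2 = 55/3.

-18.6667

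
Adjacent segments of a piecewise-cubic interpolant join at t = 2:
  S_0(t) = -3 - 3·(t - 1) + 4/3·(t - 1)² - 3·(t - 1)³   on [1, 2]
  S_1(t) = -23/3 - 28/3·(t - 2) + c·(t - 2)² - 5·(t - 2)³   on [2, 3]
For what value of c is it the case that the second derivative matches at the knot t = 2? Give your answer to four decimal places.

-7.6667

S_0''(t) = 8/3 - 18·(t - 1), so S_0''(2) = -46/3. On the right, S_1''(2) = 2c, so c = -23/3.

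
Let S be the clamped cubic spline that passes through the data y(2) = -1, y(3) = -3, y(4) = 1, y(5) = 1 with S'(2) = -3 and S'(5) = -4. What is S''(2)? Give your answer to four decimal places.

Write σ_i for S''(x_i). With h_i = 1, 1, 1 and divided differences Δ_i = -2, 4, 0, the continuity of S' gives the tridiagonal system
  1·σ_0 + 4·σ_1 + 1·σ_2 = 6(Δ_1 - Δ_0) = 36
  1·σ_1 + 4·σ_2 + 1·σ_3 = 6(Δ_2 - Δ_1) = -24
Clamped end conditions give two more equations: 2h_0·σ_0 + h_0·σ_1 = 6(Δ_0 - S'(2)) = 6 and h_2·σ_2 + 2h_2·σ_3 = 6(S'(5) - Δ_2) = -24.
Solving the tridiagonal system: σ_0 = -8/3, σ_1 = 34/3, σ_2 = -20/3, σ_3 = -26/3.

-2.6667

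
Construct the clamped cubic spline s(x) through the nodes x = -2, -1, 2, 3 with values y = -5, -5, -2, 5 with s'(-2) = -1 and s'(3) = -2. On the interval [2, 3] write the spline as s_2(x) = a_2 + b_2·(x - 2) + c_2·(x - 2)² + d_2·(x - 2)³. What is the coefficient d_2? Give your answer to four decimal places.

Put σ_i = s'' at the i-th knot. Here h = (1, 3, 1) and Δ = (0, 1, 7), so the interior equations h_(i-1)·σ_(i-1) + 2(h_(i-1)+h_i)·σ_i + h_i·σ_(i+1) = 6(Δ_i − Δ_(i-1)) read
  1·σ_0 + 8·σ_1 + 3·σ_2 = 6(Δ_1 - Δ_0) = 6
  3·σ_1 + 8·σ_2 + 1·σ_3 = 6(Δ_2 - Δ_1) = 36
Clamped end conditions give two more equations: 2h_0·σ_0 + h_0·σ_1 = 6(Δ_0 - s'(-2)) = 6 and h_2·σ_2 + 2h_2·σ_3 = 6(s'(3) - Δ_2) = -54.
Forward elimination and back-substitution give σ_0 = 100/21, σ_1 = -74/21, σ_2 = 206/21, σ_3 = -670/21.
On [2, 3], with s_2(x) = a_2 + b_2·(x - 2) + c_2·(x - 2)² + d_2·(x - 2)³: c_2 = σ_2/2 = 103/21, d_2 = (σ_3 - σ_2)/(6h_2) = -146/21, b_2 = Δ_2 - h_2(2σ_2 + σ_3)/6 = 190/21.

-6.9524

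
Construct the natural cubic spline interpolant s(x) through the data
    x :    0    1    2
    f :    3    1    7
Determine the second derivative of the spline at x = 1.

12

Write M_i for s''(x_i). With h_i = 1, 1 and divided differences Δ_i = -2, 6, the continuity of s' gives the tridiagonal system
  1·M_0 + 4·M_1 + 1·M_2 = 6(Δ_1 - Δ_0) = 48
Natural end conditions: M_0 = M_2 = 0.
Solving the tridiagonal system: M_0 = 0, M_1 = 12, M_2 = 0.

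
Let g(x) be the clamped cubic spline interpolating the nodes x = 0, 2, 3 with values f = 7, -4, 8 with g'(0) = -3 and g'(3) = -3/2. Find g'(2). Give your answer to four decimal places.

Put M_i = g'' at the i-th knot. Here h = (2, 1) and Δ = (-11/2, 12), so the interior equations h_(i-1)·M_(i-1) + 2(h_(i-1)+h_i)·M_i + h_i·M_(i+1) = 6(Δ_i − Δ_(i-1)) read
  2·M_0 + 6·M_1 + 1·M_2 = 6(Δ_1 - Δ_0) = 105
Clamped end conditions give two more equations: 2h_0·M_0 + h_0·M_1 = 6(Δ_0 - g'(0)) = -15 and h_1·M_1 + 2h_1·M_2 = 6(g'(3) - Δ_1) = -81.
Hence M_0 = -83/4, M_1 = 34, M_2 = -115/2.
On [2, 3], g'(x) = b_1 + 2c_1·(x - 2) + 3d_1·(x - 2)² with b_1 = Δ_1 - h_1(2M_1 + M_2)/6 = 41/4, c_1 = M_1/2 = 17, d_1 = (M_2 - M_1)/(6h_1) = -61/4. So g'(2) = 41/4.

10.2500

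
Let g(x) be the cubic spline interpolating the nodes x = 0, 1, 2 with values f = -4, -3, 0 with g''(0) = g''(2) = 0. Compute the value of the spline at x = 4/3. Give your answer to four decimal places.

Write m_i for g''(x_i). With h_i = 1, 1 and divided differences Δ_i = 1, 3, the continuity of g' gives the tridiagonal system
  1·m_0 + 4·m_1 + 1·m_2 = 6(Δ_1 - Δ_0) = 12
Natural end conditions: m_0 = m_2 = 0.
Solving: m_0 = 0, m_1 = 3, m_2 = 0.
On [1, 2], g(x) = -3 + 2·(x - 1) + 3/2·(x - 1)² - 1/2·(x - 1)³.
With (x - 1) = 1/3: g(4/3) = -59/27.

-2.1852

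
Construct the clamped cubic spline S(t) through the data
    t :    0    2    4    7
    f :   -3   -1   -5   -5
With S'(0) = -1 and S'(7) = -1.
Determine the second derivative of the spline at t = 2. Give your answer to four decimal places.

Write M_i for S''(x_i). With h_i = 2, 2, 3 and divided differences Δ_i = 1, -2, 0, the continuity of S' gives the tridiagonal system
  2·M_0 + 8·M_1 + 2·M_2 = 6(Δ_1 - Δ_0) = -18
  2·M_1 + 10·M_2 + 3·M_3 = 6(Δ_2 - Δ_1) = 12
Clamped end conditions give two more equations: 2h_0·M_0 + h_0·M_1 = 6(Δ_0 - S'(0)) = 12 and h_2·M_2 + 2h_2·M_3 = 6(S'(7) - Δ_2) = -6.
Forward elimination and back-substitution give M_0 = 189/37, M_1 = -156/37, M_2 = 102/37, M_3 = -88/37.

-4.2162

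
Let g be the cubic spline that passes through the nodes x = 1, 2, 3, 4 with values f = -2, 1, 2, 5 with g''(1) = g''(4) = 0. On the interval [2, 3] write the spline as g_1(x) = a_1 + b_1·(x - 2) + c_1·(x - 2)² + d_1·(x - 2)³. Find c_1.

-2

Let M_i = g''(x_i). Step sizes h_i = 1, 1, 1; slopes of the chords Δ_i = (y_(i+1) - y_i)/h_i = 3, 1, 3.
  1·M_0 + 4·M_1 + 1·M_2 = 6(Δ_1 - Δ_0) = -12
  1·M_1 + 4·M_2 + 1·M_3 = 6(Δ_2 - Δ_1) = 12
Natural end conditions: M_0 = M_3 = 0.
Hence M_0 = 0, M_1 = -4, M_2 = 4, M_3 = 0.
On [2, 3], with g_1(x) = a_1 + b_1·(x - 2) + c_1·(x - 2)² + d_1·(x - 2)³: c_1 = M_1/2 = -2, d_1 = (M_2 - M_1)/(6h_1) = 4/3, b_1 = Δ_1 - h_1(2M_1 + M_2)/6 = 5/3.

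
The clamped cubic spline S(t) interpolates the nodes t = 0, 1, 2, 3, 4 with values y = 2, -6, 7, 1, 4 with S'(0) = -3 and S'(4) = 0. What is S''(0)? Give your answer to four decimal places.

-42.3214

Let M_i = S''(x_i). Step sizes h_i = 1, 1, 1, 1; slopes of the chords Δ_i = (y_(i+1) - y_i)/h_i = -8, 13, -6, 3.
  1·M_0 + 4·M_1 + 1·M_2 = 6(Δ_1 - Δ_0) = 126
  1·M_1 + 4·M_2 + 1·M_3 = 6(Δ_2 - Δ_1) = -114
  1·M_2 + 4·M_3 + 1·M_4 = 6(Δ_3 - Δ_2) = 54
Clamped end conditions give two more equations: 2h_0·M_0 + h_0·M_1 = 6(Δ_0 - S'(0)) = -30 and h_3·M_3 + 2h_3·M_4 = 6(S'(4) - Δ_3) = -18.
Solving the tridiagonal system: M_0 = -1185/28, M_1 = 765/14, M_2 = -201/4, M_3 = 453/14, M_4 = -705/28.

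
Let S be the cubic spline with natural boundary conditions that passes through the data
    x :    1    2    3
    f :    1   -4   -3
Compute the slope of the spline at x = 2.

-2

Write M_i for S''(x_i). With h_i = 1, 1 and divided differences Δ_i = -5, 1, the continuity of S' gives the tridiagonal system
  1·M_0 + 4·M_1 + 1·M_2 = 6(Δ_1 - Δ_0) = 36
Natural end conditions: M_0 = M_2 = 0.
Forward elimination and back-substitution give M_0 = 0, M_1 = 9, M_2 = 0.
On [2, 3], S'(x) = b_1 + 2c_1·(x - 2) + 3d_1·(x - 2)² with b_1 = Δ_1 - h_1(2M_1 + M_2)/6 = -2, c_1 = M_1/2 = 9/2, d_1 = (M_2 - M_1)/(6h_1) = -3/2. So S'(2) = -2.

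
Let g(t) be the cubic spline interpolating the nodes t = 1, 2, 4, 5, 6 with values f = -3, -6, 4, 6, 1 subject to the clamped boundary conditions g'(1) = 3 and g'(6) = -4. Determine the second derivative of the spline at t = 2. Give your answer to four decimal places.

14.1250

Put σ_i = g'' at the i-th knot. Here h = (1, 2, 1, 1) and Δ = (-3, 5, 2, -5), so the interior equations h_(i-1)·σ_(i-1) + 2(h_(i-1)+h_i)·σ_i + h_i·σ_(i+1) = 6(Δ_i − Δ_(i-1)) read
  1·σ_0 + 6·σ_1 + 2·σ_2 = 6(Δ_1 - Δ_0) = 48
  2·σ_1 + 6·σ_2 + 1·σ_3 = 6(Δ_2 - Δ_1) = -18
  1·σ_2 + 4·σ_3 + 1·σ_4 = 6(Δ_3 - Δ_2) = -42
Clamped end conditions give two more equations: 2h_0·σ_0 + h_0·σ_1 = 6(Δ_0 - g'(1)) = -36 and h_3·σ_3 + 2h_3·σ_4 = 6(g'(6) - Δ_3) = 6.
Solving the tridiagonal system: σ_0 = -401/16, σ_1 = 113/8, σ_2 = -187/32, σ_3 = -179/16, σ_4 = 275/32.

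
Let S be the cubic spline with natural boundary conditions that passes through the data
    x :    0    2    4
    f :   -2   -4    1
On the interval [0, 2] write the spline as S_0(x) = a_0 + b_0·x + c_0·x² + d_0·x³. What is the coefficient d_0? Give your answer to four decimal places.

Put m_i = S'' at the i-th knot. Here h = (2, 2) and Δ = (-1, 5/2), so the interior equations h_(i-1)·m_(i-1) + 2(h_(i-1)+h_i)·m_i + h_i·m_(i+1) = 6(Δ_i − Δ_(i-1)) read
  2·m_0 + 8·m_1 + 2·m_2 = 6(Δ_1 - Δ_0) = 21
Natural end conditions: m_0 = m_2 = 0.
Solving: m_0 = 0, m_1 = 21/8, m_2 = 0.
On [0, 2], with S_0(x) = a_0 + b_0·x + c_0·x² + d_0·x³: c_0 = m_0/2 = 0, d_0 = (m_1 - m_0)/(6h_0) = 7/32, b_0 = Δ_0 - h_0(2m_0 + m_1)/6 = -15/8.

0.2188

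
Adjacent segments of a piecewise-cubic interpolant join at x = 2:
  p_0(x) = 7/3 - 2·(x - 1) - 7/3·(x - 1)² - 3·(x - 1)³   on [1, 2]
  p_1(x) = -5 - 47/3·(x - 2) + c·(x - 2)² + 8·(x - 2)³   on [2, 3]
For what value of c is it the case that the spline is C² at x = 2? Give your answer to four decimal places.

-11.3333

p_0''(x) = -14/3 - 18·(x - 1), so p_0''(2) = -68/3. On the right, p_1''(2) = 2c, so c = -34/3.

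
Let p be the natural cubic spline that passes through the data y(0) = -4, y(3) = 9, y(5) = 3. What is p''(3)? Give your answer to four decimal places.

Write M_i for p''(x_i). With h_i = 3, 2 and divided differences Δ_i = 13/3, -3, the continuity of p' gives the tridiagonal system
  3·M_0 + 10·M_1 + 2·M_2 = 6(Δ_1 - Δ_0) = -44
Natural end conditions: M_0 = M_2 = 0.
Solving: M_0 = 0, M_1 = -22/5, M_2 = 0.

-4.4000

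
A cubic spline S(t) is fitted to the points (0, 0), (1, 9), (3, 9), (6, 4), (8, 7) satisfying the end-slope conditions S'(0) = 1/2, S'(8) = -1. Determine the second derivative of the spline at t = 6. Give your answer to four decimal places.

Put σ_i = S'' at the i-th knot. Here h = (1, 2, 3, 2) and Δ = (9, 0, -5/3, 3/2), so the interior equations h_(i-1)·σ_(i-1) + 2(h_(i-1)+h_i)·σ_i + h_i·σ_(i+1) = 6(Δ_i − Δ_(i-1)) read
  1·σ_0 + 6·σ_1 + 2·σ_2 = 6(Δ_1 - Δ_0) = -54
  2·σ_1 + 10·σ_2 + 3·σ_3 = 6(Δ_2 - Δ_1) = -10
  3·σ_2 + 10·σ_3 + 2·σ_4 = 6(Δ_3 - Δ_2) = 19
Clamped end conditions give two more equations: 2h_0·σ_0 + h_0·σ_1 = 6(Δ_0 - S'(0)) = 51 and h_3·σ_3 + 2h_3·σ_4 = 6(S'(8) - Δ_3) = -15.
Hence σ_0 = 1285/39, σ_1 = -581/39, σ_2 = 95/78, σ_3 = 33/13, σ_4 = -261/52.

2.5385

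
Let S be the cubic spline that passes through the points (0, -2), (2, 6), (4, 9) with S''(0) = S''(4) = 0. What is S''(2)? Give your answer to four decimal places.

With M_i denoting the second derivative at x_i, h_i = 2, 2, and Δ_i = (y_(i+1) − y_i)/h_i = 4, 3/2:
  2·M_0 + 8·M_1 + 2·M_2 = 6(Δ_1 - Δ_0) = -15
Natural end conditions: M_0 = M_2 = 0.
Forward elimination and back-substitution give M_0 = 0, M_1 = -15/8, M_2 = 0.

-1.8750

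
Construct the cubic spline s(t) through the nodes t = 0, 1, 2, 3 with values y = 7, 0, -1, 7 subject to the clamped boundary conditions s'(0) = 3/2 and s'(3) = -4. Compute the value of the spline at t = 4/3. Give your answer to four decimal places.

-2.1333

Let m_i = s''(x_i). Step sizes h_i = 1, 1, 1; slopes of the chords Δ_i = (y_(i+1) - y_i)/h_i = -7, -1, 8.
  1·m_0 + 4·m_1 + 1·m_2 = 6(Δ_1 - Δ_0) = 36
  1·m_1 + 4·m_2 + 1·m_3 = 6(Δ_2 - Δ_1) = 54
Clamped end conditions give two more equations: 2h_0·m_0 + h_0·m_1 = 6(Δ_0 - s'(0)) = -51 and h_2·m_2 + 2h_2·m_3 = 6(s'(3) - Δ_2) = -72.
Forward elimination and back-substitution give m_0 = -466/15, m_1 = 167/15, m_2 = 338/15, m_3 = -709/15.
On [1, 2], s(t) = 0 - 127/15·(t - 1) + 167/30·(t - 1)² + 19/10·(t - 1)³.
With (t - 1) = 1/3: s(4/3) = -32/15.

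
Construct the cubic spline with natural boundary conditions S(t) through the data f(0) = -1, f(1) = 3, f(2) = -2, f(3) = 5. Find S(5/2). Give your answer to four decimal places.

With M_i denoting the second derivative at x_i, h_i = 1, 1, 1, and Δ_i = (y_(i+1) − y_i)/h_i = 4, -5, 7:
  1·M_0 + 4·M_1 + 1·M_2 = 6(Δ_1 - Δ_0) = -54
  1·M_1 + 4·M_2 + 1·M_3 = 6(Δ_2 - Δ_1) = 72
Natural end conditions: M_0 = M_3 = 0.
Solving the tridiagonal system: M_0 = 0, M_1 = -96/5, M_2 = 114/5, M_3 = 0.
On [2, 3], S(t) = -2 - 3/5·(t - 2) + 57/5·(t - 2)² - 19/5·(t - 2)³.
With (t - 2) = 1/2: S(5/2) = 3/40.

0.0750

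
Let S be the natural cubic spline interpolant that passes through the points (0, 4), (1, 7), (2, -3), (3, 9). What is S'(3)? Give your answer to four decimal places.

18.7333

Write σ_i for S''(x_i). With h_i = 1, 1, 1 and divided differences Δ_i = 3, -10, 12, the continuity of S' gives the tridiagonal system
  1·σ_0 + 4·σ_1 + 1·σ_2 = 6(Δ_1 - Δ_0) = -78
  1·σ_1 + 4·σ_2 + 1·σ_3 = 6(Δ_2 - Δ_1) = 132
Natural end conditions: σ_0 = σ_3 = 0.
Hence σ_0 = 0, σ_1 = -148/5, σ_2 = 202/5, σ_3 = 0.
On [2, 3], S'(t) = b_2 + 2c_2·(t - 2) + 3d_2·(t - 2)² with b_2 = Δ_2 - h_2(2σ_2 + σ_3)/6 = -22/15, c_2 = σ_2/2 = 101/5, d_2 = (σ_3 - σ_2)/(6h_2) = -101/15. So S'(3) = 281/15.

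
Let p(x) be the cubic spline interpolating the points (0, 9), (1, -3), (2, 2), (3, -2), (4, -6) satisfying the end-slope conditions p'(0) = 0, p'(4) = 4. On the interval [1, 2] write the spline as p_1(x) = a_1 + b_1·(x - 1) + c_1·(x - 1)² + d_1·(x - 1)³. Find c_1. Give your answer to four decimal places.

Write m_i for p''(x_i). With h_i = 1, 1, 1, 1 and divided differences Δ_i = -12, 5, -4, -4, the continuity of p' gives the tridiagonal system
  1·m_0 + 4·m_1 + 1·m_2 = 6(Δ_1 - Δ_0) = 102
  1·m_1 + 4·m_2 + 1·m_3 = 6(Δ_2 - Δ_1) = -54
  1·m_2 + 4·m_3 + 1·m_4 = 6(Δ_3 - Δ_2) = 0
Clamped end conditions give two more equations: 2h_0·m_0 + h_0·m_1 = 6(Δ_0 - p'(0)) = -72 and h_3·m_3 + 2h_3·m_4 = 6(p'(4) - Δ_3) = 48.
Forward elimination and back-substitution give m_0 = -1661/28, m_1 = 653/14, m_2 = -101/4, m_3 = 5/14, m_4 = 667/28.
On [1, 2], with p_1(x) = a_1 + b_1·(x - 1) + c_1·(x - 1)² + d_1·(x - 1)³: c_1 = m_1/2 = 653/28, d_1 = (m_2 - m_1)/(6h_1) = -671/56, b_1 = Δ_1 - h_1(2m_1 + m_2)/6 = -355/56.

23.3214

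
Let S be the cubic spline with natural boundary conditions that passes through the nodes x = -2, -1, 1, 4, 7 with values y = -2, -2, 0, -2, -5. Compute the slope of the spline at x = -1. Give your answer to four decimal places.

0.4822

Put σ_i = S'' at the i-th knot. Here h = (1, 2, 3, 3) and Δ = (0, 1, -2/3, -1), so the interior equations h_(i-1)·σ_(i-1) + 2(h_(i-1)+h_i)·σ_i + h_i·σ_(i+1) = 6(Δ_i − Δ_(i-1)) read
  1·σ_0 + 6·σ_1 + 2·σ_2 = 6(Δ_1 - Δ_0) = 6
  2·σ_1 + 10·σ_2 + 3·σ_3 = 6(Δ_2 - Δ_1) = -10
  3·σ_2 + 12·σ_3 + 3·σ_4 = 6(Δ_3 - Δ_2) = -2
Natural end conditions: σ_0 = σ_4 = 0.
Solving: σ_0 = 0, σ_1 = 149/103, σ_2 = -138/103, σ_3 = 52/309, σ_4 = 0.
On [-1, 1], S'(x) = b_1 + 2c_1·(x + 1) + 3d_1·(x + 1)² with b_1 = Δ_1 - h_1(2σ_1 + σ_2)/6 = 149/309, c_1 = σ_1/2 = 149/206, d_1 = (σ_2 - σ_1)/(6h_1) = -287/1236. So S'(-1) = 149/309.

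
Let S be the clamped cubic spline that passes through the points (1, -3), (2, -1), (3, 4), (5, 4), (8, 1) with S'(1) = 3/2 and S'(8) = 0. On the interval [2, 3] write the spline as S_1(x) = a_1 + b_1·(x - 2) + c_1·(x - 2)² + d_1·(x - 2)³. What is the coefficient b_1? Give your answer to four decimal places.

3.8726

With M_i denoting the second derivative at x_i, h_i = 1, 1, 2, 3, and Δ_i = (y_(i+1) − y_i)/h_i = 2, 5, 0, -1:
  1·M_0 + 4·M_1 + 1·M_2 = 6(Δ_1 - Δ_0) = 18
  1·M_1 + 6·M_2 + 2·M_3 = 6(Δ_2 - Δ_1) = -30
  2·M_2 + 10·M_3 + 3·M_4 = 6(Δ_3 - Δ_2) = -6
Clamped end conditions give two more equations: 2h_0·M_0 + h_0·M_1 = 6(Δ_0 - S'(1)) = 3 and h_3·M_3 + 2h_3·M_4 = 6(S'(8) - Δ_3) = 6.
Solving: M_0 = -363/208, M_1 = 675/104, M_2 = -1293/208, M_3 = 21/52, M_4 = 83/104.
On [2, 3], with S_1(x) = a_1 + b_1·(x - 2) + c_1·(x - 2)² + d_1·(x - 2)³: c_1 = M_1/2 = 675/208, d_1 = (M_2 - M_1)/(6h_1) = -881/416, b_1 = Δ_1 - h_1(2M_1 + M_2)/6 = 1611/416.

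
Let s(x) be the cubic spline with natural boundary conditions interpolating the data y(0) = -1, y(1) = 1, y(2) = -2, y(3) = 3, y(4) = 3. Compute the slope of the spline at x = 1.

With M_i denoting the second derivative at x_i, h_i = 1, 1, 1, 1, and Δ_i = (y_(i+1) − y_i)/h_i = 2, -3, 5, 0:
  1·M_0 + 4·M_1 + 1·M_2 = 6(Δ_1 - Δ_0) = -30
  1·M_1 + 4·M_2 + 1·M_3 = 6(Δ_2 - Δ_1) = 48
  1·M_2 + 4·M_3 + 1·M_4 = 6(Δ_3 - Δ_2) = -30
Natural end conditions: M_0 = M_4 = 0.
Hence M_0 = 0, M_1 = -12, M_2 = 18, M_3 = -12, M_4 = 0.
On [1, 2], s'(x) = b_1 + 2c_1·(x - 1) + 3d_1·(x - 1)² with b_1 = Δ_1 - h_1(2M_1 + M_2)/6 = -2, c_1 = M_1/2 = -6, d_1 = (M_2 - M_1)/(6h_1) = 5. So s'(1) = -2.

-2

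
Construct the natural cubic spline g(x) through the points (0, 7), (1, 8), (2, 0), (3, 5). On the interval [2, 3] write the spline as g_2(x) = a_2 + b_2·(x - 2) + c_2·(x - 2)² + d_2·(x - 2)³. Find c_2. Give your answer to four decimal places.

12.2000

With M_i denoting the second derivative at x_i, h_i = 1, 1, 1, and Δ_i = (y_(i+1) − y_i)/h_i = 1, -8, 5:
  1·M_0 + 4·M_1 + 1·M_2 = 6(Δ_1 - Δ_0) = -54
  1·M_1 + 4·M_2 + 1·M_3 = 6(Δ_2 - Δ_1) = 78
Natural end conditions: M_0 = M_3 = 0.
Solving the tridiagonal system: M_0 = 0, M_1 = -98/5, M_2 = 122/5, M_3 = 0.
On [2, 3], with g_2(x) = a_2 + b_2·(x - 2) + c_2·(x - 2)² + d_2·(x - 2)³: c_2 = M_2/2 = 61/5, d_2 = (M_3 - M_2)/(6h_2) = -61/15, b_2 = Δ_2 - h_2(2M_2 + M_3)/6 = -47/15.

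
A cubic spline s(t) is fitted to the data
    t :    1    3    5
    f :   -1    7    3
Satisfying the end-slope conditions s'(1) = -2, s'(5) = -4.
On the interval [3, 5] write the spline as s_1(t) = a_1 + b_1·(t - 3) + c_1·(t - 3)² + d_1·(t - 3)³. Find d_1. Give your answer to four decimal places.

0.7500

Put M_i = s'' at the i-th knot. Here h = (2, 2) and Δ = (4, -2), so the interior equations h_(i-1)·M_(i-1) + 2(h_(i-1)+h_i)·M_i + h_i·M_(i+1) = 6(Δ_i − Δ_(i-1)) read
  2·M_0 + 8·M_1 + 2·M_2 = 6(Δ_1 - Δ_0) = -36
Clamped end conditions give two more equations: 2h_0·M_0 + h_0·M_1 = 6(Δ_0 - s'(1)) = 36 and h_1·M_1 + 2h_1·M_2 = 6(s'(5) - Δ_1) = -12.
Hence M_0 = 13, M_1 = -8, M_2 = 1.
On [3, 5], with s_1(t) = a_1 + b_1·(t - 3) + c_1·(t - 3)² + d_1·(t - 3)³: c_1 = M_1/2 = -4, d_1 = (M_2 - M_1)/(6h_1) = 3/4, b_1 = Δ_1 - h_1(2M_1 + M_2)/6 = 3.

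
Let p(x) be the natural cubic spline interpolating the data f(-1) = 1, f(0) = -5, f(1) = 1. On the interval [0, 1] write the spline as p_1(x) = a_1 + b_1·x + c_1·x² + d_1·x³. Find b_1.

With m_i denoting the second derivative at x_i, h_i = 1, 1, and Δ_i = (y_(i+1) − y_i)/h_i = -6, 6:
  1·m_0 + 4·m_1 + 1·m_2 = 6(Δ_1 - Δ_0) = 72
Natural end conditions: m_0 = m_2 = 0.
Forward elimination and back-substitution give m_0 = 0, m_1 = 18, m_2 = 0.
On [0, 1], with p_1(x) = a_1 + b_1·x + c_1·x² + d_1·x³: c_1 = m_1/2 = 9, d_1 = (m_2 - m_1)/(6h_1) = -3, b_1 = Δ_1 - h_1(2m_1 + m_2)/6 = 0.

0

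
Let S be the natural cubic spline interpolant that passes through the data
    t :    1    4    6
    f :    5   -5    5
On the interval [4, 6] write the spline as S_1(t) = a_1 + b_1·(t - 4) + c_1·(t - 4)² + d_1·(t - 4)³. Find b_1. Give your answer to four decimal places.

1.6667

With M_i denoting the second derivative at x_i, h_i = 3, 2, and Δ_i = (y_(i+1) − y_i)/h_i = -10/3, 5:
  3·M_0 + 10·M_1 + 2·M_2 = 6(Δ_1 - Δ_0) = 50
Natural end conditions: M_0 = M_2 = 0.
Solving: M_0 = 0, M_1 = 5, M_2 = 0.
On [4, 6], with S_1(t) = a_1 + b_1·(t - 4) + c_1·(t - 4)² + d_1·(t - 4)³: c_1 = M_1/2 = 5/2, d_1 = (M_2 - M_1)/(6h_1) = -5/12, b_1 = Δ_1 - h_1(2M_1 + M_2)/6 = 5/3.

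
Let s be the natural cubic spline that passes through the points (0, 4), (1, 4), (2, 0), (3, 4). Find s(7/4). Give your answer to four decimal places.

0.5875

Put m_i = s'' at the i-th knot. Here h = (1, 1, 1) and Δ = (0, -4, 4), so the interior equations h_(i-1)·m_(i-1) + 2(h_(i-1)+h_i)·m_i + h_i·m_(i+1) = 6(Δ_i − Δ_(i-1)) read
  1·m_0 + 4·m_1 + 1·m_2 = 6(Δ_1 - Δ_0) = -24
  1·m_1 + 4·m_2 + 1·m_3 = 6(Δ_2 - Δ_1) = 48
Natural end conditions: m_0 = m_3 = 0.
Hence m_0 = 0, m_1 = -48/5, m_2 = 72/5, m_3 = 0.
On [1, 2], s(t) = 4 - 16/5·(t - 1) - 24/5·(t - 1)² + 4·(t - 1)³.
With (t - 1) = 3/4: s(7/4) = 47/80.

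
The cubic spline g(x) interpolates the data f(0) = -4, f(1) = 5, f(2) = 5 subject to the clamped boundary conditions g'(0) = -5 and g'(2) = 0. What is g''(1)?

-32

Put M_i = g'' at the i-th knot. Here h = (1, 1) and Δ = (9, 0), so the interior equations h_(i-1)·M_(i-1) + 2(h_(i-1)+h_i)·M_i + h_i·M_(i+1) = 6(Δ_i − Δ_(i-1)) read
  1·M_0 + 4·M_1 + 1·M_2 = 6(Δ_1 - Δ_0) = -54
Clamped end conditions give two more equations: 2h_0·M_0 + h_0·M_1 = 6(Δ_0 - g'(0)) = 84 and h_1·M_1 + 2h_1·M_2 = 6(g'(2) - Δ_1) = 0.
Solving: M_0 = 58, M_1 = -32, M_2 = 16.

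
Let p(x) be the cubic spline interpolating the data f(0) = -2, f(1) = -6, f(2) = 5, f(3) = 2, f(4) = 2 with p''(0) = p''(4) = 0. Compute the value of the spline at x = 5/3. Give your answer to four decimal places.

Put M_i = p'' at the i-th knot. Here h = (1, 1, 1, 1) and Δ = (-4, 11, -3, 0), so the interior equations h_(i-1)·M_(i-1) + 2(h_(i-1)+h_i)·M_i + h_i·M_(i+1) = 6(Δ_i − Δ_(i-1)) read
  1·M_0 + 4·M_1 + 1·M_2 = 6(Δ_1 - Δ_0) = 90
  1·M_1 + 4·M_2 + 1·M_3 = 6(Δ_2 - Δ_1) = -84
  1·M_2 + 4·M_3 + 1·M_4 = 6(Δ_3 - Δ_2) = 18
Natural end conditions: M_0 = M_4 = 0.
Solving: M_0 = 0, M_1 = 213/7, M_2 = -222/7, M_3 = 87/7, M_4 = 0.
On [1, 2], p(x) = -6 + 43/7·(x - 1) + 213/14·(x - 1)² - 145/14·(x - 1)³.
With (x - 1) = 2/3: p(5/3) = 338/189.

1.7884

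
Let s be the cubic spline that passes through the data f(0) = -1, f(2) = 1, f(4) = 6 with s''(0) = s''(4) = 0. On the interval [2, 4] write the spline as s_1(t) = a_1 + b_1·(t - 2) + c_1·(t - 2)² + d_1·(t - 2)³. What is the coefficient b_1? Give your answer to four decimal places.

1.7500

Let M_i = s''(x_i). Step sizes h_i = 2, 2; slopes of the chords Δ_i = (y_(i+1) - y_i)/h_i = 1, 5/2.
  2·M_0 + 8·M_1 + 2·M_2 = 6(Δ_1 - Δ_0) = 9
Natural end conditions: M_0 = M_2 = 0.
Solving the tridiagonal system: M_0 = 0, M_1 = 9/8, M_2 = 0.
On [2, 4], with s_1(t) = a_1 + b_1·(t - 2) + c_1·(t - 2)² + d_1·(t - 2)³: c_1 = M_1/2 = 9/16, d_1 = (M_2 - M_1)/(6h_1) = -3/32, b_1 = Δ_1 - h_1(2M_1 + M_2)/6 = 7/4.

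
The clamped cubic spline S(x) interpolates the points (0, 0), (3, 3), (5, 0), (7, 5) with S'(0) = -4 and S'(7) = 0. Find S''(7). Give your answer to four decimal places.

Put M_i = S'' at the i-th knot. Here h = (3, 2, 2) and Δ = (1, -3/2, 5/2), so the interior equations h_(i-1)·M_(i-1) + 2(h_(i-1)+h_i)·M_i + h_i·M_(i+1) = 6(Δ_i − Δ_(i-1)) read
  3·M_0 + 10·M_1 + 2·M_2 = 6(Δ_1 - Δ_0) = -15
  2·M_1 + 8·M_2 + 2·M_3 = 6(Δ_2 - Δ_1) = 24
Clamped end conditions give two more equations: 2h_0·M_0 + h_0·M_1 = 6(Δ_0 - S'(0)) = 30 and h_2·M_2 + 2h_2·M_3 = 6(S'(7) - Δ_2) = -15.
Forward elimination and back-substitution give M_0 = 276/37, M_1 = -182/37, M_2 = 437/74, M_3 = -248/37.

-6.7027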